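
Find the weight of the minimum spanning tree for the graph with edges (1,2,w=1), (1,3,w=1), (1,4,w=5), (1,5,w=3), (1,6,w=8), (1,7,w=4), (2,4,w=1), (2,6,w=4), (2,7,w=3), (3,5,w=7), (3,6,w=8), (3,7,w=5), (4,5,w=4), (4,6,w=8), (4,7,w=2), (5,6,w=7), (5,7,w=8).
12 (MST edges: (1,2,w=1), (1,3,w=1), (1,5,w=3), (2,4,w=1), (2,6,w=4), (4,7,w=2); sum of weights 1 + 1 + 3 + 1 + 4 + 2 = 12)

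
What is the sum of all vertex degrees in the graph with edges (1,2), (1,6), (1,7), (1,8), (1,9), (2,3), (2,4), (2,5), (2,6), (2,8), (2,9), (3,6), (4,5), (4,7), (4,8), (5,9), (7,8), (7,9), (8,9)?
38 (handshake: sum of degrees = 2|E| = 2 x 19 = 38)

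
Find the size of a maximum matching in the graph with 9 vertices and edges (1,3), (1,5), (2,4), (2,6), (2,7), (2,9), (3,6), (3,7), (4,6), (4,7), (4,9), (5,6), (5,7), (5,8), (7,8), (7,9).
4 (matching: (1,5), (2,9), (3,6), (7,8); upper bound floor(n/2) = floor(9/2) = 4)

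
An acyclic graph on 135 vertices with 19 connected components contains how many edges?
116 (Each of the 19 component trees on V_i vertices has V_i - 1 edges; summing gives V - C = 135 - 19 = 116)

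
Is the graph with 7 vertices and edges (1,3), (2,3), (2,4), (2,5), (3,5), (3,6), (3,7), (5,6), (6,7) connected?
Yes (BFS from 1 visits [1, 3, 2, 5, 6, 7, 4] — all 7 vertices reached)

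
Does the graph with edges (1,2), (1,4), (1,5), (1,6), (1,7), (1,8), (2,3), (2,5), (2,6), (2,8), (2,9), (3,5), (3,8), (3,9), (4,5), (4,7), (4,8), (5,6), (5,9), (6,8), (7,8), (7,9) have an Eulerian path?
Yes — and in fact it has an Eulerian circuit (the graph is connected and all 9 vertices have even degree)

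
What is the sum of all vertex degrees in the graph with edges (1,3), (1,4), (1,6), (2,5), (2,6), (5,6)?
12 (handshake: sum of degrees = 2|E| = 2 x 6 = 12)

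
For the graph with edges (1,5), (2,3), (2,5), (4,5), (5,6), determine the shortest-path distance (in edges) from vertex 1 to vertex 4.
2 (path: 1 -> 5 -> 4, 2 edges)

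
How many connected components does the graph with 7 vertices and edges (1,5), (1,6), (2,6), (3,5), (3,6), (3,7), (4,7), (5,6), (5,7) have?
1 (components: {1, 2, 3, 4, 5, 6, 7})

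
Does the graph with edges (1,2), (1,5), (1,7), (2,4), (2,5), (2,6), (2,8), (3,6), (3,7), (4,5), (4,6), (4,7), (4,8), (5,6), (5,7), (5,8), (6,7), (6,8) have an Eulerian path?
No (4 vertices have odd degree: {1, 2, 4, 7}; Eulerian path requires 0 or 2)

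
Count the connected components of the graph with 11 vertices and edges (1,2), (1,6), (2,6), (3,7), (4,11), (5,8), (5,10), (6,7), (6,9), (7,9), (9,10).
2 (components: {1, 2, 3, 5, 6, 7, 8, 9, 10}, {4, 11})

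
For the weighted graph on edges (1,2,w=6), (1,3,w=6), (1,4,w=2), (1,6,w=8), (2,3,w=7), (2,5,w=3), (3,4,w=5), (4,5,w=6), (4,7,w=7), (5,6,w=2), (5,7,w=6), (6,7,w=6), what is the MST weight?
24 (MST edges: (1,2,w=6), (1,4,w=2), (2,5,w=3), (3,4,w=5), (5,6,w=2), (5,7,w=6); sum of weights 6 + 2 + 3 + 5 + 2 + 6 = 24)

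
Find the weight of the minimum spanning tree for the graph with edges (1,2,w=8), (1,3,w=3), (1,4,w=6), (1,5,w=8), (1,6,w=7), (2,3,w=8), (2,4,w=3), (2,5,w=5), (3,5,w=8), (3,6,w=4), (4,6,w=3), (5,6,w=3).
16 (MST edges: (1,3,w=3), (2,4,w=3), (3,6,w=4), (4,6,w=3), (5,6,w=3); sum of weights 3 + 3 + 4 + 3 + 3 = 16)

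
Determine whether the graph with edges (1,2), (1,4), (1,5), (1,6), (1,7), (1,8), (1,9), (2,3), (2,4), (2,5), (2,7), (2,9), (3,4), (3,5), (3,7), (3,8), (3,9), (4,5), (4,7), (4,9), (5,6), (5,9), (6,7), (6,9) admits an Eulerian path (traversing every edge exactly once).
Yes (the graph is connected and exactly 2 vertices have odd degree: {1, 7}; any Eulerian path must start and end at those)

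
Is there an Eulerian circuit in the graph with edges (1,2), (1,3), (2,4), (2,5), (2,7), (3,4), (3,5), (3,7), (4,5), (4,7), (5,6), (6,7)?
Yes (the graph is connected and all 7 vertices have even degree)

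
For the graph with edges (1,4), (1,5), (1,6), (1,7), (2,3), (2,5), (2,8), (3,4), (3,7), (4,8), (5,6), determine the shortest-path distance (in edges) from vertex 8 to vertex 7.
3 (path: 8 -> 4 -> 1 -> 7, 3 edges)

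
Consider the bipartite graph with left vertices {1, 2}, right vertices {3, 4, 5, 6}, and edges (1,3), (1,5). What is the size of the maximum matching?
1 (matching: (1,5); upper bound min(|L|,|R|) = min(2,4) = 2)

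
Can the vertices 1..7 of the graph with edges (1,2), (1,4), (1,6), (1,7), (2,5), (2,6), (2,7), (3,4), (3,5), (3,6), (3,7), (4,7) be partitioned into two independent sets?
No (odd cycle of length 3: 6 -> 1 -> 2 -> 6)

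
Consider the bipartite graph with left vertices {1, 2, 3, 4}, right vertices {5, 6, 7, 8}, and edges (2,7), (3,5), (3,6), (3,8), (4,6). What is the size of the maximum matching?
3 (matching: (2,7), (3,8), (4,6); upper bound min(|L|,|R|) = min(4,4) = 4)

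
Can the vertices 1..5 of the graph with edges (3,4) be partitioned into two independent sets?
Yes. Partition: {1, 2, 3, 5}, {4}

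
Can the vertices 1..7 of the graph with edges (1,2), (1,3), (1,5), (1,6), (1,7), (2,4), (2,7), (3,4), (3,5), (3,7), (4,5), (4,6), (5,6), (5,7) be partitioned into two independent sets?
No (odd cycle of length 3: 2 -> 1 -> 7 -> 2)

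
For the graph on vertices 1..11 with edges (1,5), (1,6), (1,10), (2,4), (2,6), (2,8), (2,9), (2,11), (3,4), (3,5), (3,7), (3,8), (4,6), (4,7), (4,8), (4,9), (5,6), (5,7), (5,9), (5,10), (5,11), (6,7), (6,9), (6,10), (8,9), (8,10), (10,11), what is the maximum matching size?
5 (matching: (2,4), (3,7), (5,11), (6,10), (8,9); upper bound floor(n/2) = floor(11/2) = 5)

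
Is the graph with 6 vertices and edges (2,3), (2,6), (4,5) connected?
No, it has 3 components: {1}, {2, 3, 6}, {4, 5}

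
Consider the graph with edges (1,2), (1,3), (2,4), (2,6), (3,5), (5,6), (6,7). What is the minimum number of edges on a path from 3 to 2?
2 (path: 3 -> 1 -> 2, 2 edges)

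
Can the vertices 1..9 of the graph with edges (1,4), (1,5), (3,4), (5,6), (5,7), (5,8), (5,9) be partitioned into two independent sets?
Yes. Partition: {1, 2, 3, 6, 7, 8, 9}, {4, 5}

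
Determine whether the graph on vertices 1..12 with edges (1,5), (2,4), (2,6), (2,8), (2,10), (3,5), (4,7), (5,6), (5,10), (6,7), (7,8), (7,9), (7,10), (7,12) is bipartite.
Yes. Partition: {1, 3, 4, 6, 8, 9, 10, 11, 12}, {2, 5, 7}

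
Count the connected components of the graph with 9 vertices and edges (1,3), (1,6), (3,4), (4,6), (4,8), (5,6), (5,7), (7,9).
2 (components: {1, 3, 4, 5, 6, 7, 8, 9}, {2})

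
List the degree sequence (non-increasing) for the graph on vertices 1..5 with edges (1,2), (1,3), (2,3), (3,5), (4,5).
[3, 2, 2, 2, 1] (degrees: deg(1)=2, deg(2)=2, deg(3)=3, deg(4)=1, deg(5)=2)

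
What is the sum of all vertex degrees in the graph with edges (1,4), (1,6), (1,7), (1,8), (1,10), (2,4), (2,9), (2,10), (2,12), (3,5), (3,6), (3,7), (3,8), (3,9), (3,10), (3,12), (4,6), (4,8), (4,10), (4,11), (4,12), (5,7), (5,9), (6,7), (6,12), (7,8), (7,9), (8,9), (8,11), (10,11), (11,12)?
62 (handshake: sum of degrees = 2|E| = 2 x 31 = 62)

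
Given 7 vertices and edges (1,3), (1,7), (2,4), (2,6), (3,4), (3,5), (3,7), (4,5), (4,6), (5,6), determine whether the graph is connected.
Yes (BFS from 1 visits [1, 3, 7, 4, 5, 2, 6] — all 7 vertices reached)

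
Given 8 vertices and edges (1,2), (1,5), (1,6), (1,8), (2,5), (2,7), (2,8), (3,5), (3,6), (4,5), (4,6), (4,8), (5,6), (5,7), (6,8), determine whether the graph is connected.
Yes (BFS from 1 visits [1, 2, 5, 6, 8, 7, 3, 4] — all 8 vertices reached)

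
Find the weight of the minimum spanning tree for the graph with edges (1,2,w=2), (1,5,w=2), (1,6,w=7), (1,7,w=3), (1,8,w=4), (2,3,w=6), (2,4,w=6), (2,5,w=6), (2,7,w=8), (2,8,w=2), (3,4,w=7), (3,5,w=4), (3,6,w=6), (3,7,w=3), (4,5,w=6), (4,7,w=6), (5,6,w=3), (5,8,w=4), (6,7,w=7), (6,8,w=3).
21 (MST edges: (1,2,w=2), (1,5,w=2), (1,7,w=3), (2,4,w=6), (2,8,w=2), (3,7,w=3), (5,6,w=3); sum of weights 2 + 2 + 3 + 6 + 2 + 3 + 3 = 21)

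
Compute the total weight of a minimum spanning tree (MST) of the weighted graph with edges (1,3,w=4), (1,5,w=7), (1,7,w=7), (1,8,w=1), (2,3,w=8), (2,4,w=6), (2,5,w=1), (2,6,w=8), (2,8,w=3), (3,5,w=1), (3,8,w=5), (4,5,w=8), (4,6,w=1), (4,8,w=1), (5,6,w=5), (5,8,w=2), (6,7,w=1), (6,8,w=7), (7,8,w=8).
8 (MST edges: (1,8,w=1), (2,5,w=1), (3,5,w=1), (4,6,w=1), (4,8,w=1), (5,8,w=2), (6,7,w=1); sum of weights 1 + 1 + 1 + 1 + 1 + 2 + 1 = 8)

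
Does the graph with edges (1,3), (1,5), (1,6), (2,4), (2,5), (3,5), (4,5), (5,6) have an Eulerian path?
Yes (the graph is connected and exactly 2 vertices have odd degree: {1, 5}; any Eulerian path must start and end at those)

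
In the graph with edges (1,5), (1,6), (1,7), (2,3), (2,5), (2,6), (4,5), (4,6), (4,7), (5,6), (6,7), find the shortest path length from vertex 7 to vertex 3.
3 (path: 7 -> 6 -> 2 -> 3, 3 edges)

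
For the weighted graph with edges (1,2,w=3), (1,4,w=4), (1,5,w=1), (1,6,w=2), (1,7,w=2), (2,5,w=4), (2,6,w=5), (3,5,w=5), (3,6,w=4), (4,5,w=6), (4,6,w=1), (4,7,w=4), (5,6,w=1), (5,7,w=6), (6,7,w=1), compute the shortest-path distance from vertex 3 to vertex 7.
5 (path: 3 -> 6 -> 7; weights 4 + 1 = 5)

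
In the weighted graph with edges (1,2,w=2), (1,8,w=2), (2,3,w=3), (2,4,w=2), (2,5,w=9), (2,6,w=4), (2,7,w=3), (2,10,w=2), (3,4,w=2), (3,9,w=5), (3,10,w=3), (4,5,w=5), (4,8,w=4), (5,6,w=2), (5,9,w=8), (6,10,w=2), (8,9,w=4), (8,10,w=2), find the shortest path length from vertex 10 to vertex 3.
3 (path: 10 -> 3; weights 3 = 3)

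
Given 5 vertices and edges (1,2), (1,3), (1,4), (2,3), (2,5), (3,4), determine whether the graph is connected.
Yes (BFS from 1 visits [1, 2, 3, 4, 5] — all 5 vertices reached)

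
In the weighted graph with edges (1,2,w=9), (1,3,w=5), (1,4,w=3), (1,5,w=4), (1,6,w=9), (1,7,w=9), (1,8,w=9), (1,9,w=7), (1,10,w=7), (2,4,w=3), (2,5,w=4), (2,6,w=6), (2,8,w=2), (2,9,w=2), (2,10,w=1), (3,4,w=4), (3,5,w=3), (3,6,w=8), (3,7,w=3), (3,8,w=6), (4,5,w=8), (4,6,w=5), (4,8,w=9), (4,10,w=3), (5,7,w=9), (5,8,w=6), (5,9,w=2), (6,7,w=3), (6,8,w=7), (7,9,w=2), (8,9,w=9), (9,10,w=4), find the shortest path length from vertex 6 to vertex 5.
7 (path: 6 -> 7 -> 9 -> 5; weights 3 + 2 + 2 = 7)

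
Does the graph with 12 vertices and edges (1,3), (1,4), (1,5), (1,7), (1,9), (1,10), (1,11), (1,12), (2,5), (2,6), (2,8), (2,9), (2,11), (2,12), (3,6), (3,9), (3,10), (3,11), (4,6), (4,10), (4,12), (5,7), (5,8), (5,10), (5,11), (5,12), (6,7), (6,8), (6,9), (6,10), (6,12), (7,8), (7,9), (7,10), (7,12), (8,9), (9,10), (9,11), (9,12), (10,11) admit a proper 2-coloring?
No (odd cycle of length 3: 5 -> 1 -> 7 -> 5)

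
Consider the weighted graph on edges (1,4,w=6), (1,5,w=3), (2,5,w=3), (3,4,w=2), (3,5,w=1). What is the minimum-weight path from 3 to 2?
4 (path: 3 -> 5 -> 2; weights 1 + 3 = 4)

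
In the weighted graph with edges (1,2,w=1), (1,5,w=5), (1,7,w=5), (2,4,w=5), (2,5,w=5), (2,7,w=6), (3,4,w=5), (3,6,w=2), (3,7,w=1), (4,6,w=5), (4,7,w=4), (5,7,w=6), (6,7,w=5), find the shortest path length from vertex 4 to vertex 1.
6 (path: 4 -> 2 -> 1; weights 5 + 1 = 6)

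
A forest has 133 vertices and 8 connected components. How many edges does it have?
125 (Each of the 8 component trees on V_i vertices has V_i - 1 edges; summing gives V - C = 133 - 8 = 125)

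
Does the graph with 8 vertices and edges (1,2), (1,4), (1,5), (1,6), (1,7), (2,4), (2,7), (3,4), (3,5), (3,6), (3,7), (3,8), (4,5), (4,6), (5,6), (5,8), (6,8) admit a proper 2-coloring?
No (odd cycle of length 3: 4 -> 1 -> 5 -> 4)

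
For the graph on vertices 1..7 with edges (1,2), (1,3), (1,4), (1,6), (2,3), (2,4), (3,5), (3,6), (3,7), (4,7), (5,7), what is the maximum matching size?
3 (matching: (1,6), (2,3), (5,7); upper bound floor(n/2) = floor(7/2) = 3)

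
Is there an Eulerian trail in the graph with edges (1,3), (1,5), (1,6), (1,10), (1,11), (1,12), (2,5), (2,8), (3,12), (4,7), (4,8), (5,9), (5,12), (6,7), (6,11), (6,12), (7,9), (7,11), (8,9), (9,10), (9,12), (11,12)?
Yes (the graph is connected and exactly 2 vertices have odd degree: {8, 9}; any Eulerian path must start and end at those)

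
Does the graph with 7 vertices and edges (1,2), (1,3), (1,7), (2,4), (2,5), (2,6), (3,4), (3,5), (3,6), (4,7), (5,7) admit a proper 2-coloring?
Yes. Partition: {1, 4, 5, 6}, {2, 3, 7}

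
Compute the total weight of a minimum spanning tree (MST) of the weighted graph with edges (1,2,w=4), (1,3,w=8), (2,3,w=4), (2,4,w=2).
10 (MST edges: (1,2,w=4), (2,3,w=4), (2,4,w=2); sum of weights 4 + 4 + 2 = 10)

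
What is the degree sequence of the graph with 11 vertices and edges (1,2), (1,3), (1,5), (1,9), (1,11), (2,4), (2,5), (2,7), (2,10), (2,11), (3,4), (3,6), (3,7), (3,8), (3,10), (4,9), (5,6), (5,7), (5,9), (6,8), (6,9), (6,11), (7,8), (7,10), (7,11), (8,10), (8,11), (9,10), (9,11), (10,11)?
[7, 6, 6, 6, 6, 6, 5, 5, 5, 5, 3] (degrees: deg(1)=5, deg(2)=6, deg(3)=6, deg(4)=3, deg(5)=5, deg(6)=5, deg(7)=6, deg(8)=5, deg(9)=6, deg(10)=6, deg(11)=7)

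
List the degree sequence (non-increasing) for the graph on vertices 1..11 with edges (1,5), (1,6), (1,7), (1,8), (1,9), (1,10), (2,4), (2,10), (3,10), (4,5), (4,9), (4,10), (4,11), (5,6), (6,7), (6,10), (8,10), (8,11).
[6, 6, 5, 4, 3, 3, 2, 2, 2, 2, 1] (degrees: deg(1)=6, deg(2)=2, deg(3)=1, deg(4)=5, deg(5)=3, deg(6)=4, deg(7)=2, deg(8)=3, deg(9)=2, deg(10)=6, deg(11)=2)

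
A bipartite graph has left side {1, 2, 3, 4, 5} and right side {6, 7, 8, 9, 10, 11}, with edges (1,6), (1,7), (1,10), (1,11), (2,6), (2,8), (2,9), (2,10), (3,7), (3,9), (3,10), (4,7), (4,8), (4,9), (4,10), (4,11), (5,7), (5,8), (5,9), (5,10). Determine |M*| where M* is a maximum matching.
5 (matching: (1,11), (2,10), (3,9), (4,8), (5,7); upper bound min(|L|,|R|) = min(5,6) = 5)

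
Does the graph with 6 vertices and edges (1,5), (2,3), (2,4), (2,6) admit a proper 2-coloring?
Yes. Partition: {1, 2}, {3, 4, 5, 6}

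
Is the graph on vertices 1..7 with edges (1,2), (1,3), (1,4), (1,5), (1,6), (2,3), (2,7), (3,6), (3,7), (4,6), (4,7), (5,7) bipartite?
No (odd cycle of length 3: 6 -> 1 -> 3 -> 6)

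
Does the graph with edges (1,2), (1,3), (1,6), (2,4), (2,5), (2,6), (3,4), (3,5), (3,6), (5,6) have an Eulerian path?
Yes (the graph is connected and exactly 2 vertices have odd degree: {1, 5}; any Eulerian path must start and end at those)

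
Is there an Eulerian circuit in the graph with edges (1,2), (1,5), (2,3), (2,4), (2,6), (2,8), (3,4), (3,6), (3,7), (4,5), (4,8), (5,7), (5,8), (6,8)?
No (2 vertices have odd degree: {2, 6}; Eulerian circuit requires 0)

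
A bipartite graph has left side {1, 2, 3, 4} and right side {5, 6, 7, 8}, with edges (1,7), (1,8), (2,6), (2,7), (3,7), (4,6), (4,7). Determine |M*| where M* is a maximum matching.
3 (matching: (1,8), (2,7), (4,6); upper bound min(|L|,|R|) = min(4,4) = 4)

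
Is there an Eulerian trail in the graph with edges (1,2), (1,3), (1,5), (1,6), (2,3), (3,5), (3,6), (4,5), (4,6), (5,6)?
Yes — and in fact it has an Eulerian circuit (the graph is connected and all 6 vertices have even degree)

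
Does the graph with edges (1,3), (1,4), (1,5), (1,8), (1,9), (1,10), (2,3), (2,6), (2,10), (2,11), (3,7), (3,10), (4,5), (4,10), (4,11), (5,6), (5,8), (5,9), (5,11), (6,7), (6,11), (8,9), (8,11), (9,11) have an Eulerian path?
Yes — and in fact it has an Eulerian circuit (the graph is connected and all 11 vertices have even degree)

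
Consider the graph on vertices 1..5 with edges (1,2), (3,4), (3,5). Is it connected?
No, it has 2 components: {1, 2}, {3, 4, 5}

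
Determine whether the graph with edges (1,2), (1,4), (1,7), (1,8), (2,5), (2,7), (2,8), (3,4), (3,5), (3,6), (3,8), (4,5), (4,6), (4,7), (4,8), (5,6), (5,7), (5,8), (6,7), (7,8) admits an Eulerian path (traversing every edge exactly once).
Yes — and in fact it has an Eulerian circuit (the graph is connected and all 8 vertices have even degree)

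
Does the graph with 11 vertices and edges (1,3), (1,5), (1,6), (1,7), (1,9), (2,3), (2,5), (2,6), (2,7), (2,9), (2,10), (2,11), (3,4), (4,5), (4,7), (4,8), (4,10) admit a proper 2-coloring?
Yes. Partition: {1, 2, 4}, {3, 5, 6, 7, 8, 9, 10, 11}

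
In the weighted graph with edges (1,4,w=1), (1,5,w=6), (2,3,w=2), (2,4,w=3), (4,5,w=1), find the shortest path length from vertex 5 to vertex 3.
6 (path: 5 -> 4 -> 2 -> 3; weights 1 + 3 + 2 = 6)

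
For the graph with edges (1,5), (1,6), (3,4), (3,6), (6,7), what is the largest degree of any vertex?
3 (attained at vertex 6)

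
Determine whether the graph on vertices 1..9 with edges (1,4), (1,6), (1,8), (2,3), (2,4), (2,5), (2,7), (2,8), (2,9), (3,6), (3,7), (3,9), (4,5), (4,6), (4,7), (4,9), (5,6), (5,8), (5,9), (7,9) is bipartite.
No (odd cycle of length 3: 4 -> 1 -> 6 -> 4)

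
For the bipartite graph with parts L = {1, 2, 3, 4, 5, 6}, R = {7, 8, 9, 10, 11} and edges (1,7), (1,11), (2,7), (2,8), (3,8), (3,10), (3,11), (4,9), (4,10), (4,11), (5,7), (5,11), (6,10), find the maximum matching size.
5 (matching: (1,11), (2,8), (3,10), (4,9), (5,7); upper bound min(|L|,|R|) = min(6,5) = 5)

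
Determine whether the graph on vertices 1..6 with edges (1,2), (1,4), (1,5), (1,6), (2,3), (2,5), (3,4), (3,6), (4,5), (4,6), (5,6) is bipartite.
No (odd cycle of length 3: 4 -> 1 -> 5 -> 4)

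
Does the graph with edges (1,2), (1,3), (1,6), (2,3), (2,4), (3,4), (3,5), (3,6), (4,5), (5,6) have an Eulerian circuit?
No (6 vertices have odd degree: {1, 2, 3, 4, 5, 6}; Eulerian circuit requires 0)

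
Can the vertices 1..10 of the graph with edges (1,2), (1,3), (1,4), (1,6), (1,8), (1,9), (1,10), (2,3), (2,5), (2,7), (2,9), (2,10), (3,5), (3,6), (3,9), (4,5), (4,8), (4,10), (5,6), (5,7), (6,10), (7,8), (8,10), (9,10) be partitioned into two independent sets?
No (odd cycle of length 3: 8 -> 1 -> 10 -> 8)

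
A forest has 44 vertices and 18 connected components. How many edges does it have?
26 (Each of the 18 component trees on V_i vertices has V_i - 1 edges; summing gives V - C = 44 - 18 = 26)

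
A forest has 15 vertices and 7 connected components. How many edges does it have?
8 (Each of the 7 component trees on V_i vertices has V_i - 1 edges; summing gives V - C = 15 - 7 = 8)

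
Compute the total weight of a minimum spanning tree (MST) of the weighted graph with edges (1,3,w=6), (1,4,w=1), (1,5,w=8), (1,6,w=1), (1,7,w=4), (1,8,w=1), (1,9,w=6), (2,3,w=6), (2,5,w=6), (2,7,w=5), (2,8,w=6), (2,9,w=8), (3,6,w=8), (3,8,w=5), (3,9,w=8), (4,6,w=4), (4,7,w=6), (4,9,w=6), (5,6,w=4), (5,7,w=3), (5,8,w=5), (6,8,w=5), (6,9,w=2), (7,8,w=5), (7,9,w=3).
21 (MST edges: (1,4,w=1), (1,6,w=1), (1,8,w=1), (2,7,w=5), (3,8,w=5), (5,7,w=3), (6,9,w=2), (7,9,w=3); sum of weights 1 + 1 + 1 + 5 + 5 + 3 + 2 + 3 = 21)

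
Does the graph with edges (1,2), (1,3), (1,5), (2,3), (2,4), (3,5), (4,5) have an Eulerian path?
No (4 vertices have odd degree: {1, 2, 3, 5}; Eulerian path requires 0 or 2)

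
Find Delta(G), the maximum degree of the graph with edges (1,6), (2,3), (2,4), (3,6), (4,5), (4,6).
3 (attained at vertices 4, 6)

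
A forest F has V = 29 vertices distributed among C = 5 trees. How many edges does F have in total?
24 (Each of the 5 component trees on V_i vertices has V_i - 1 edges; summing gives V - C = 29 - 5 = 24)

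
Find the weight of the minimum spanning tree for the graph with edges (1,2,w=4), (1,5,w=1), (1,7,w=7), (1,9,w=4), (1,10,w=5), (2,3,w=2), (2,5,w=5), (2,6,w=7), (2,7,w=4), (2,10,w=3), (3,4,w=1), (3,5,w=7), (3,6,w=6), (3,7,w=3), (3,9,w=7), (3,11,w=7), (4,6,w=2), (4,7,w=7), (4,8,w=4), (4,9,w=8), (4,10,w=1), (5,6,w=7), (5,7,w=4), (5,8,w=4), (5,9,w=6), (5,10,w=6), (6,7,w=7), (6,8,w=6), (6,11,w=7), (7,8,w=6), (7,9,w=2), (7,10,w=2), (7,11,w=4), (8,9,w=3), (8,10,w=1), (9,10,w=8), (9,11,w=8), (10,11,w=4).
20 (MST edges: (1,2,w=4), (1,5,w=1), (2,3,w=2), (3,4,w=1), (4,6,w=2), (4,10,w=1), (7,9,w=2), (7,10,w=2), (7,11,w=4), (8,10,w=1); sum of weights 4 + 1 + 2 + 1 + 2 + 1 + 2 + 2 + 4 + 1 = 20)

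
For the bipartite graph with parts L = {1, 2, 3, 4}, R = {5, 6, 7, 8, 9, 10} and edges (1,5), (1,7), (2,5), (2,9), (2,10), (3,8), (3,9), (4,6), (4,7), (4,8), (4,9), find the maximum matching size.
4 (matching: (1,7), (2,10), (3,9), (4,8); upper bound min(|L|,|R|) = min(4,6) = 4)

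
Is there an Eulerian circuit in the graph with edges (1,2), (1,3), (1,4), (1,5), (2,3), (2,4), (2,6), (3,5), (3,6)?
Yes (the graph is connected and all 6 vertices have even degree)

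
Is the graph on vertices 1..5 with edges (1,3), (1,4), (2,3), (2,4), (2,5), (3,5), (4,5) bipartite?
No (odd cycle of length 3: 5 -> 4 -> 2 -> 5)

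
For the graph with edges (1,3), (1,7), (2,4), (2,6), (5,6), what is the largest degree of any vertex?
2 (attained at vertices 1, 2, 6)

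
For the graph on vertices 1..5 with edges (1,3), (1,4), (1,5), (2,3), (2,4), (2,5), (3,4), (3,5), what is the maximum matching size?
2 (matching: (1,4), (3,5); upper bound floor(n/2) = floor(5/2) = 2)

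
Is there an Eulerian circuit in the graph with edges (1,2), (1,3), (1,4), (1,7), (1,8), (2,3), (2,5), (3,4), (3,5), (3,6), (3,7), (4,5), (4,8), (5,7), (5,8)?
No (6 vertices have odd degree: {1, 2, 5, 6, 7, 8}; Eulerian circuit requires 0)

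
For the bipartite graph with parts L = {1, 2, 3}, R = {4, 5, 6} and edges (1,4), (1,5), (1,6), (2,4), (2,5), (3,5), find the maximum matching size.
3 (matching: (1,6), (2,4), (3,5); upper bound min(|L|,|R|) = min(3,3) = 3)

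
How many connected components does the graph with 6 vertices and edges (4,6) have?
5 (components: {1}, {2}, {3}, {4, 6}, {5})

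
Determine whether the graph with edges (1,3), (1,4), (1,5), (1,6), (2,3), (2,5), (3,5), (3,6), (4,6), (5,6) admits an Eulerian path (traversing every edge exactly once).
Yes — and in fact it has an Eulerian circuit (the graph is connected and all 6 vertices have even degree)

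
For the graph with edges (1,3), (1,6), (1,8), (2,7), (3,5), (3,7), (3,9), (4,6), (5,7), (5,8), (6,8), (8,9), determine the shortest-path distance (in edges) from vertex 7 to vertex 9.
2 (path: 7 -> 3 -> 9, 2 edges)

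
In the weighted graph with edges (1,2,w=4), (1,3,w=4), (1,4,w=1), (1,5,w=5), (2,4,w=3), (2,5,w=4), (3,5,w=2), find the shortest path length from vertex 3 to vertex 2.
6 (path: 3 -> 5 -> 2; weights 2 + 4 = 6)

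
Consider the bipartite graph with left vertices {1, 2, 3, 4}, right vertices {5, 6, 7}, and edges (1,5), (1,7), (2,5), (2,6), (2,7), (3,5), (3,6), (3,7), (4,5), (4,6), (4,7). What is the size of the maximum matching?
3 (matching: (1,7), (2,6), (3,5); upper bound min(|L|,|R|) = min(4,3) = 3)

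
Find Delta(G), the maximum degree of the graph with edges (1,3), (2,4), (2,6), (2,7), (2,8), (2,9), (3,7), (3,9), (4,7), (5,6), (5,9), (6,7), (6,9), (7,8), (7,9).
6 (attained at vertex 7)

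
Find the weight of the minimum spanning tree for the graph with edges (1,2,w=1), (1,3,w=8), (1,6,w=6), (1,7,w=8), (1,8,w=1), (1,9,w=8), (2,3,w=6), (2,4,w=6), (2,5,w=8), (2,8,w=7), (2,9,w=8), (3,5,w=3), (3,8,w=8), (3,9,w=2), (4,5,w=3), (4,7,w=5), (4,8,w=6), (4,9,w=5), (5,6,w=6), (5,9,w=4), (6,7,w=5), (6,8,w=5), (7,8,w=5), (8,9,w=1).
21 (MST edges: (1,2,w=1), (1,8,w=1), (3,5,w=3), (3,9,w=2), (4,5,w=3), (4,7,w=5), (6,8,w=5), (8,9,w=1); sum of weights 1 + 1 + 3 + 2 + 3 + 5 + 5 + 1 = 21)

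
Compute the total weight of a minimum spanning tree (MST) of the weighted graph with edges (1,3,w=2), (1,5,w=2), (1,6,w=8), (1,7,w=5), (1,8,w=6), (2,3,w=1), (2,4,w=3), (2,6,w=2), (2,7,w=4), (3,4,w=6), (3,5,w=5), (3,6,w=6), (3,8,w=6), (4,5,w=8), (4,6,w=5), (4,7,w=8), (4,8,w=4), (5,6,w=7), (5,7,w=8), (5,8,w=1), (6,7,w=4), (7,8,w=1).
12 (MST edges: (1,3,w=2), (1,5,w=2), (2,3,w=1), (2,4,w=3), (2,6,w=2), (5,8,w=1), (7,8,w=1); sum of weights 2 + 2 + 1 + 3 + 2 + 1 + 1 = 12)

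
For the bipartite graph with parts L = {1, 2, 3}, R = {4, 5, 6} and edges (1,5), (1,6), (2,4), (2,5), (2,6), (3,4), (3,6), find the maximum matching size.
3 (matching: (1,6), (2,5), (3,4); upper bound min(|L|,|R|) = min(3,3) = 3)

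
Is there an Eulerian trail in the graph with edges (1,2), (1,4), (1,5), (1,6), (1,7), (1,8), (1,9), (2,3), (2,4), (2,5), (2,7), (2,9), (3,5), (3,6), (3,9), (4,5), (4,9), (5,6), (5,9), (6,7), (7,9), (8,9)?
Yes (the graph is connected and exactly 2 vertices have odd degree: {1, 9}; any Eulerian path must start and end at those)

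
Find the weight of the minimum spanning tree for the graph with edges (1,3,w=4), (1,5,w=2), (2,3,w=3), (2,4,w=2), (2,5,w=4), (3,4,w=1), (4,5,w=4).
9 (MST edges: (1,3,w=4), (1,5,w=2), (2,4,w=2), (3,4,w=1); sum of weights 4 + 2 + 2 + 1 = 9)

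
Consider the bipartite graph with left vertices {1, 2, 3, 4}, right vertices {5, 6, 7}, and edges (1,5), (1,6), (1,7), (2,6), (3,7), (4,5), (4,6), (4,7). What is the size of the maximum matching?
3 (matching: (1,7), (2,6), (4,5); upper bound min(|L|,|R|) = min(4,3) = 3)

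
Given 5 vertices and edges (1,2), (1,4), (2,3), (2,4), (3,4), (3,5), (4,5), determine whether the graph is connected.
Yes (BFS from 1 visits [1, 2, 4, 3, 5] — all 5 vertices reached)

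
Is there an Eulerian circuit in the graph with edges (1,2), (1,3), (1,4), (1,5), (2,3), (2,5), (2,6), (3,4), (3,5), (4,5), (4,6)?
Yes (the graph is connected and all 6 vertices have even degree)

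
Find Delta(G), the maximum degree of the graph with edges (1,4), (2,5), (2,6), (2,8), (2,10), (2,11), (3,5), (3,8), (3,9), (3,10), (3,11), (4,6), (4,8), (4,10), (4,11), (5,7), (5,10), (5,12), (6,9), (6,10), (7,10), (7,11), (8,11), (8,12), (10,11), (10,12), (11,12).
8 (attained at vertex 10)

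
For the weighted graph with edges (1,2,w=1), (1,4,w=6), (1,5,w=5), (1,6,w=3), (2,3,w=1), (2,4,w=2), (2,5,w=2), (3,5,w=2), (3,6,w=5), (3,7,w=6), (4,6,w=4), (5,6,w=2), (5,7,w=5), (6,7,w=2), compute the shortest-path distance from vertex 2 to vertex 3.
1 (path: 2 -> 3; weights 1 = 1)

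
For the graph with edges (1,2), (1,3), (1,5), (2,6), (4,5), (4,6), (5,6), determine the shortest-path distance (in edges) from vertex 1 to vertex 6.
2 (path: 1 -> 2 -> 6, 2 edges)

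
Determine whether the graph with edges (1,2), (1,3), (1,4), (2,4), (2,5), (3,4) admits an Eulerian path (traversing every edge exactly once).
No (4 vertices have odd degree: {1, 2, 4, 5}; Eulerian path requires 0 or 2)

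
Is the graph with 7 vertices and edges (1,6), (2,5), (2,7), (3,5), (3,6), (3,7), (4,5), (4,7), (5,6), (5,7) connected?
Yes (BFS from 1 visits [1, 6, 3, 5, 7, 2, 4] — all 7 vertices reached)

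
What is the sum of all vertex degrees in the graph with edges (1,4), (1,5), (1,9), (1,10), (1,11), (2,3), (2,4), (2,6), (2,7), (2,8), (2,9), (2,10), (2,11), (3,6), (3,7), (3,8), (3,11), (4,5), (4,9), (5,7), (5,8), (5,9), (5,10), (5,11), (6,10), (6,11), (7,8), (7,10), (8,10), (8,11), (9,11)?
62 (handshake: sum of degrees = 2|E| = 2 x 31 = 62)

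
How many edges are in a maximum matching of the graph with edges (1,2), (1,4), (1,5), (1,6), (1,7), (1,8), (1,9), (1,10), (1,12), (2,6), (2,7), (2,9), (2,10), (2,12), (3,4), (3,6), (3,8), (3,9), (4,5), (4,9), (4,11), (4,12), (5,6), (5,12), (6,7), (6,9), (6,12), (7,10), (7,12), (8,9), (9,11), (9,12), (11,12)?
6 (matching: (1,8), (2,9), (3,6), (4,11), (5,12), (7,10); upper bound floor(n/2) = floor(12/2) = 6)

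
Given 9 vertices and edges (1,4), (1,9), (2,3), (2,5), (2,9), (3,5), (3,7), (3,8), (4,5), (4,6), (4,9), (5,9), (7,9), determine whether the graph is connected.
Yes (BFS from 1 visits [1, 4, 9, 5, 6, 2, 7, 3, 8] — all 9 vertices reached)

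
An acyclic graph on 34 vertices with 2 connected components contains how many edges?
32 (Each of the 2 component trees on V_i vertices has V_i - 1 edges; summing gives V - C = 34 - 2 = 32)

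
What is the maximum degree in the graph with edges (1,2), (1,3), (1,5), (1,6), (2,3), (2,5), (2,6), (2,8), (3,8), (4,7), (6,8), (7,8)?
5 (attained at vertex 2)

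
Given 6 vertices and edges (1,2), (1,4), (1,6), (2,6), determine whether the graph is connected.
No, it has 3 components: {1, 2, 4, 6}, {3}, {5}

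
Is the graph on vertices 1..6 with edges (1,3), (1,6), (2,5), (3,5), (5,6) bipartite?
Yes. Partition: {1, 4, 5}, {2, 3, 6}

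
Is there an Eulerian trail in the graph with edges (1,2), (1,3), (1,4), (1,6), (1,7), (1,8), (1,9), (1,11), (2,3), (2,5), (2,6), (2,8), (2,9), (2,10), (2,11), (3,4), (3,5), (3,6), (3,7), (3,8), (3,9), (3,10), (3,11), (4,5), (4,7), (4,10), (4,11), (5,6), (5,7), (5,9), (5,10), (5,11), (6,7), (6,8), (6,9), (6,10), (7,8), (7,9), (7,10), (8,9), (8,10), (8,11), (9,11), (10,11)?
Yes — and in fact it has an Eulerian circuit (the graph is connected and all 11 vertices have even degree)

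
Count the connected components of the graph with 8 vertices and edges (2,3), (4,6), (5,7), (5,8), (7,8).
4 (components: {1}, {2, 3}, {4, 6}, {5, 7, 8})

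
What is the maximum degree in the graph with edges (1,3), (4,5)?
1 (attained at vertices 1, 3, 4, 5)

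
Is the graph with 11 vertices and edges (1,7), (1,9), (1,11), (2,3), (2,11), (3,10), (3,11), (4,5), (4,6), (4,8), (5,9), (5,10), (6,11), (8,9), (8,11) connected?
Yes (BFS from 1 visits [1, 7, 9, 11, 5, 8, 2, 3, 6, 4, 10] — all 11 vertices reached)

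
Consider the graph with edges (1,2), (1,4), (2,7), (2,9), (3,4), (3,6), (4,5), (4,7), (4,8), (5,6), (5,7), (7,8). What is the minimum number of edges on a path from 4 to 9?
3 (path: 4 -> 1 -> 2 -> 9, 3 edges)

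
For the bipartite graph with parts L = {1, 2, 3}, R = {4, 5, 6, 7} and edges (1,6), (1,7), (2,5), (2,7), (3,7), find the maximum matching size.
3 (matching: (1,6), (2,5), (3,7); upper bound min(|L|,|R|) = min(3,4) = 3)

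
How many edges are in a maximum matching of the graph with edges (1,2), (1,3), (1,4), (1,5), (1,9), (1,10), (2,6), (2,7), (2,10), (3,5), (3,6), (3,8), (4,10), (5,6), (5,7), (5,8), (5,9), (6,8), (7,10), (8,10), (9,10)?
5 (matching: (1,4), (2,7), (3,6), (5,9), (8,10); upper bound floor(n/2) = floor(10/2) = 5)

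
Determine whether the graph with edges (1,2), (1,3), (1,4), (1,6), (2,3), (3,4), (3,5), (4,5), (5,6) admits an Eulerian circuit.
No (2 vertices have odd degree: {4, 5}; Eulerian circuit requires 0)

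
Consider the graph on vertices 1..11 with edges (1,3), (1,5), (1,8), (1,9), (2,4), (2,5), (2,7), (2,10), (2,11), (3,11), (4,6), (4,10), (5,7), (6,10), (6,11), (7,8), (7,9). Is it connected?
Yes (BFS from 1 visits [1, 3, 5, 8, 9, 11, 2, 7, 6, 4, 10] — all 11 vertices reached)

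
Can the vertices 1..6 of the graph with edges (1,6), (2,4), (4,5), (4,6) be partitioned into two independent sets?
Yes. Partition: {1, 3, 4}, {2, 5, 6}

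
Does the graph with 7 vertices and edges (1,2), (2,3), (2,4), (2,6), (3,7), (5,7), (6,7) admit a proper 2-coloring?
Yes. Partition: {1, 3, 4, 5, 6}, {2, 7}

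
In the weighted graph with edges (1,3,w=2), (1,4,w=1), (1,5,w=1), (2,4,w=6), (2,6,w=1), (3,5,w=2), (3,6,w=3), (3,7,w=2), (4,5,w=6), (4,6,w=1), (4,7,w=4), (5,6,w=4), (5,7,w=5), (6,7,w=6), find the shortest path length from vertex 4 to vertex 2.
2 (path: 4 -> 6 -> 2; weights 1 + 1 = 2)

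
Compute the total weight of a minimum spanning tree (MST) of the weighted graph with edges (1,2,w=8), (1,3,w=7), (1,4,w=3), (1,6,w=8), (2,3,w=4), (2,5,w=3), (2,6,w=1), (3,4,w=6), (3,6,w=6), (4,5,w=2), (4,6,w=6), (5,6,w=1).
11 (MST edges: (1,4,w=3), (2,3,w=4), (2,6,w=1), (4,5,w=2), (5,6,w=1); sum of weights 3 + 4 + 1 + 2 + 1 = 11)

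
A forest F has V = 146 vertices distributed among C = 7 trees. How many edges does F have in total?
139 (Each of the 7 component trees on V_i vertices has V_i - 1 edges; summing gives V - C = 146 - 7 = 139)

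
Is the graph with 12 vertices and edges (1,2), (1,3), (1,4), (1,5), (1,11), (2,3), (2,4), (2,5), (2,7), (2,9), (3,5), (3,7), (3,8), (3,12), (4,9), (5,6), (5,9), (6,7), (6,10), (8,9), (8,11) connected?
Yes (BFS from 1 visits [1, 2, 3, 4, 5, 11, 7, 9, 8, 12, 6, 10] — all 12 vertices reached)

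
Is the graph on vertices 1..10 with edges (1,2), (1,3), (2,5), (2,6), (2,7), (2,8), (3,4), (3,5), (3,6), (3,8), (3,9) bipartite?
Yes. Partition: {1, 4, 5, 6, 7, 8, 9, 10}, {2, 3}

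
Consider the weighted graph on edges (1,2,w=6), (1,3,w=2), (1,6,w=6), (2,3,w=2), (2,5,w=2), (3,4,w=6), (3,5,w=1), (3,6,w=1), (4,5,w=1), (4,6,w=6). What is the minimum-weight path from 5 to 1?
3 (path: 5 -> 3 -> 1; weights 1 + 2 = 3)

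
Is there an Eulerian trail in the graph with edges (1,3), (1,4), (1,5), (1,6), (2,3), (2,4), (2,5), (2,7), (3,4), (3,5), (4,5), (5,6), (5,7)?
Yes — and in fact it has an Eulerian circuit (the graph is connected and all 7 vertices have even degree)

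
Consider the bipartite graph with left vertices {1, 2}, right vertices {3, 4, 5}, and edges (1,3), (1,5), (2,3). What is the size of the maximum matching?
2 (matching: (1,5), (2,3); upper bound min(|L|,|R|) = min(2,3) = 2)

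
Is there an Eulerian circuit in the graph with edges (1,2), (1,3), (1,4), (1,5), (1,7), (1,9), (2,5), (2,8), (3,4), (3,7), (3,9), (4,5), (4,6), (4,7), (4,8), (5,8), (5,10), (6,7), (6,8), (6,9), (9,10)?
No (2 vertices have odd degree: {2, 5}; Eulerian circuit requires 0)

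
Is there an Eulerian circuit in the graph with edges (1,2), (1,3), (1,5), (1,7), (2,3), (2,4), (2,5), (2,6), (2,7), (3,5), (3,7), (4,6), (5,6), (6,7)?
Yes (the graph is connected and all 7 vertices have even degree)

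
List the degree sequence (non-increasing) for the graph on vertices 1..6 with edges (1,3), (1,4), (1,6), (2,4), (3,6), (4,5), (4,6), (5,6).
[4, 4, 3, 2, 2, 1] (degrees: deg(1)=3, deg(2)=1, deg(3)=2, deg(4)=4, deg(5)=2, deg(6)=4)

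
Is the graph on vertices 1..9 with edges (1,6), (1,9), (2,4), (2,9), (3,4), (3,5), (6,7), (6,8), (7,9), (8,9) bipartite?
Yes. Partition: {1, 2, 3, 7, 8}, {4, 5, 6, 9}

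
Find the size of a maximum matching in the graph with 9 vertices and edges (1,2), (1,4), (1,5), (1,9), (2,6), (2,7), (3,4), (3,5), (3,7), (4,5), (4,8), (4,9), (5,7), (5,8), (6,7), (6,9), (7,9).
4 (matching: (2,7), (3,5), (4,8), (6,9); upper bound floor(n/2) = floor(9/2) = 4)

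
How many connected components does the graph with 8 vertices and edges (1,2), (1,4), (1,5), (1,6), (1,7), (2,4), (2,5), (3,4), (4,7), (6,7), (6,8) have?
1 (components: {1, 2, 3, 4, 5, 6, 7, 8})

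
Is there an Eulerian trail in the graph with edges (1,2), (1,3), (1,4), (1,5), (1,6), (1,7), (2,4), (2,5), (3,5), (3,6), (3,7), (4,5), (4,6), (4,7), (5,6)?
No (4 vertices have odd degree: {2, 4, 5, 7}; Eulerian path requires 0 or 2)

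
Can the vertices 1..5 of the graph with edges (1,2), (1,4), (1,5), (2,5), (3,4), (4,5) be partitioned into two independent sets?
No (odd cycle of length 3: 5 -> 1 -> 4 -> 5)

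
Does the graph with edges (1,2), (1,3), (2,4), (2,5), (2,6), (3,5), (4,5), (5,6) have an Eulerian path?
Yes — and in fact it has an Eulerian circuit (the graph is connected and all 6 vertices have even degree)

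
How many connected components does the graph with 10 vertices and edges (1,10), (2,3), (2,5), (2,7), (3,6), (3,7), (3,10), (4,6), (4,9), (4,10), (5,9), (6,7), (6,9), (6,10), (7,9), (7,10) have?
2 (components: {1, 2, 3, 4, 5, 6, 7, 9, 10}, {8})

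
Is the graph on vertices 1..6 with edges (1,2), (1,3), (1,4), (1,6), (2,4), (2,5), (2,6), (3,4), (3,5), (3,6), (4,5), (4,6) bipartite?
No (odd cycle of length 3: 3 -> 1 -> 4 -> 3)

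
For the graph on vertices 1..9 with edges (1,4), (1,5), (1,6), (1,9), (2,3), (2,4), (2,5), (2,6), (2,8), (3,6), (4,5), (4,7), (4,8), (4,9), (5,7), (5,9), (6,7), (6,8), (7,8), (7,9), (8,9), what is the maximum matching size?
4 (matching: (1,6), (2,4), (5,9), (7,8); upper bound floor(n/2) = floor(9/2) = 4)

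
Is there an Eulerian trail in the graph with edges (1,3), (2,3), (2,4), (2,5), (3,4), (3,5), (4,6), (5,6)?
No (4 vertices have odd degree: {1, 2, 4, 5}; Eulerian path requires 0 or 2)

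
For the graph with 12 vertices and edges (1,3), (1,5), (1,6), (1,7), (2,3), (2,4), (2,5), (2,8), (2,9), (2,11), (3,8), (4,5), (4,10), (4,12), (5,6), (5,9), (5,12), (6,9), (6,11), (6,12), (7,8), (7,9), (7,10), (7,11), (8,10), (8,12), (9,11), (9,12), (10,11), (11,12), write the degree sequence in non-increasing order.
[6, 6, 6, 6, 6, 5, 5, 5, 4, 4, 4, 3] (degrees: deg(1)=4, deg(2)=6, deg(3)=3, deg(4)=4, deg(5)=6, deg(6)=5, deg(7)=5, deg(8)=5, deg(9)=6, deg(10)=4, deg(11)=6, deg(12)=6)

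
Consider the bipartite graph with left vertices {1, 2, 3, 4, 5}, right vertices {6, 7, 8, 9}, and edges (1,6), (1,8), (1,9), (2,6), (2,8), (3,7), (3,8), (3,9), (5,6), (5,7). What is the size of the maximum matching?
4 (matching: (1,9), (2,8), (3,7), (5,6); upper bound min(|L|,|R|) = min(5,4) = 4)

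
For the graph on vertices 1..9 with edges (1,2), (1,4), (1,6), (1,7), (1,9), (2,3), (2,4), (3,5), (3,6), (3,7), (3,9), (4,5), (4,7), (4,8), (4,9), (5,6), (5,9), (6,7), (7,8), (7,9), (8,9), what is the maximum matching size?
4 (matching: (1,6), (3,5), (4,8), (7,9); upper bound floor(n/2) = floor(9/2) = 4)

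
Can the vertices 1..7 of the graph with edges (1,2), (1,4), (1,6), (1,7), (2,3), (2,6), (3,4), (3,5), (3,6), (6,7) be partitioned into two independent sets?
No (odd cycle of length 3: 2 -> 1 -> 6 -> 2)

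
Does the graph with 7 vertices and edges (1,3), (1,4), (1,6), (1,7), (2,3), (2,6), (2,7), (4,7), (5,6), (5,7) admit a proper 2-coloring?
No (odd cycle of length 3: 4 -> 1 -> 7 -> 4)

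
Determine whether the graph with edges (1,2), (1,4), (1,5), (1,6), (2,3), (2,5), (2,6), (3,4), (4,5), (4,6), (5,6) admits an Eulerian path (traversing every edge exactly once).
Yes — and in fact it has an Eulerian circuit (the graph is connected and all 6 vertices have even degree)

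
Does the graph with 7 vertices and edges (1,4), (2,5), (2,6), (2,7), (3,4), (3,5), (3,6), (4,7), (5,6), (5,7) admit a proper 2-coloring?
No (odd cycle of length 5: 2 -> 7 -> 4 -> 3 -> 6 -> 2)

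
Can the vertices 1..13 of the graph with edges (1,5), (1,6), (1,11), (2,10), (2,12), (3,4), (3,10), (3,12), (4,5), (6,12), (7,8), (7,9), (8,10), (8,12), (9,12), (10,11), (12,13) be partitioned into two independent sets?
Yes. Partition: {1, 4, 7, 10, 12}, {2, 3, 5, 6, 8, 9, 11, 13}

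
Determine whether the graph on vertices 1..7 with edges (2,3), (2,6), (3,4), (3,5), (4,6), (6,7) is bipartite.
Yes. Partition: {1, 2, 4, 5, 7}, {3, 6}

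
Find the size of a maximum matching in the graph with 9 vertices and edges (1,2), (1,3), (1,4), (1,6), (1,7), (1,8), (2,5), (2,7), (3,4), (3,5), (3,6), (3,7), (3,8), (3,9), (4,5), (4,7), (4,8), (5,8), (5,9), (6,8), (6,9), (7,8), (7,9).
4 (matching: (1,7), (3,5), (4,8), (6,9); upper bound floor(n/2) = floor(9/2) = 4)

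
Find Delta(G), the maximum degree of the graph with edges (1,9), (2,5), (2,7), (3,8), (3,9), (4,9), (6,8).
3 (attained at vertex 9)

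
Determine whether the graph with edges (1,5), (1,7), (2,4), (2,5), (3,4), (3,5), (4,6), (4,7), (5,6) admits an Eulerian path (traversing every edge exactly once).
Yes — and in fact it has an Eulerian circuit (the graph is connected and all 7 vertices have even degree)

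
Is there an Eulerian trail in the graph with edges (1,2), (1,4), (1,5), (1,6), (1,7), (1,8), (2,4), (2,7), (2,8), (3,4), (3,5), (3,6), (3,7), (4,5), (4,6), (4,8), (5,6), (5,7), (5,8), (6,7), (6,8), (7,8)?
Yes — and in fact it has an Eulerian circuit (the graph is connected and all 8 vertices have even degree)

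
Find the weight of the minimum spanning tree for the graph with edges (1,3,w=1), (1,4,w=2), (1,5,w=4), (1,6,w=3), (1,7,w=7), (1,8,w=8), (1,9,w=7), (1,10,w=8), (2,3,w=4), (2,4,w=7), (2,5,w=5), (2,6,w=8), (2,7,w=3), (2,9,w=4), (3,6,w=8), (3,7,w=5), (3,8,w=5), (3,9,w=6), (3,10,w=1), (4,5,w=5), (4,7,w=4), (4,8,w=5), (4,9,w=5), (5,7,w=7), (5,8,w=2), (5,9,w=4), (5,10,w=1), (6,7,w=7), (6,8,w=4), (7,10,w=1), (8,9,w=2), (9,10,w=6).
16 (MST edges: (1,3,w=1), (1,4,w=2), (1,6,w=3), (2,7,w=3), (3,10,w=1), (5,8,w=2), (5,10,w=1), (7,10,w=1), (8,9,w=2); sum of weights 1 + 2 + 3 + 3 + 1 + 2 + 1 + 1 + 2 = 16)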